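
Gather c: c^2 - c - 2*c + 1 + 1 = c^2 - 3*c + 2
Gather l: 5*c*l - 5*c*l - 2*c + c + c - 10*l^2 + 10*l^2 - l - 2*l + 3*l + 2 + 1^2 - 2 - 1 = 0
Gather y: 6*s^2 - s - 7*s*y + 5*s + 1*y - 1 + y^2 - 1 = 6*s^2 + 4*s + y^2 + y*(1 - 7*s) - 2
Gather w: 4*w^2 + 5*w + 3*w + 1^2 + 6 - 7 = 4*w^2 + 8*w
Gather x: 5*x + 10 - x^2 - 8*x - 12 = -x^2 - 3*x - 2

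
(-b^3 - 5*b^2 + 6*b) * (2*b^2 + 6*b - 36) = -2*b^5 - 16*b^4 + 18*b^3 + 216*b^2 - 216*b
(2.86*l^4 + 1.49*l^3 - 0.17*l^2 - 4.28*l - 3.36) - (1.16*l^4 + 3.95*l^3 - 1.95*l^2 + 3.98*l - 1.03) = 1.7*l^4 - 2.46*l^3 + 1.78*l^2 - 8.26*l - 2.33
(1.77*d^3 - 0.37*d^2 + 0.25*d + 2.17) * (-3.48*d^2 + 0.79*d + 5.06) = -6.1596*d^5 + 2.6859*d^4 + 7.7939*d^3 - 9.2263*d^2 + 2.9793*d + 10.9802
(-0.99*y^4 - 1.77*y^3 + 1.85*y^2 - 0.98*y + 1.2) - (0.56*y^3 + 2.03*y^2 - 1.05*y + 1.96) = -0.99*y^4 - 2.33*y^3 - 0.18*y^2 + 0.0700000000000001*y - 0.76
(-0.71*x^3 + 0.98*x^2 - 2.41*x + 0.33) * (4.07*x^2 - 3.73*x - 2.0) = -2.8897*x^5 + 6.6369*x^4 - 12.0441*x^3 + 8.3724*x^2 + 3.5891*x - 0.66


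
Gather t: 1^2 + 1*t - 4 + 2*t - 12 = 3*t - 15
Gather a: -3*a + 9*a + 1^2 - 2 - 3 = 6*a - 4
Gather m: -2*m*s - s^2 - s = -2*m*s - s^2 - s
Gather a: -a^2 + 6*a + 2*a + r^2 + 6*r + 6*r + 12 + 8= -a^2 + 8*a + r^2 + 12*r + 20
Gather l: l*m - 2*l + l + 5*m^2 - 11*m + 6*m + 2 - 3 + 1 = l*(m - 1) + 5*m^2 - 5*m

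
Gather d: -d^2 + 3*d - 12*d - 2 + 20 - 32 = -d^2 - 9*d - 14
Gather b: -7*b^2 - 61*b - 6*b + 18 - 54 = -7*b^2 - 67*b - 36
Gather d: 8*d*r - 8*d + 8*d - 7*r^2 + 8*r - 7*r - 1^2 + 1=8*d*r - 7*r^2 + r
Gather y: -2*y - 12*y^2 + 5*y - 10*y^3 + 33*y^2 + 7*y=-10*y^3 + 21*y^2 + 10*y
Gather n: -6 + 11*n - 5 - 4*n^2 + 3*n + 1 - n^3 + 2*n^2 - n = -n^3 - 2*n^2 + 13*n - 10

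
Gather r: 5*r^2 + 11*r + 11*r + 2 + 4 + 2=5*r^2 + 22*r + 8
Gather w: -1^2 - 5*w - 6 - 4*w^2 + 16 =-4*w^2 - 5*w + 9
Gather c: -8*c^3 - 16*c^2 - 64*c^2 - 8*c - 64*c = -8*c^3 - 80*c^2 - 72*c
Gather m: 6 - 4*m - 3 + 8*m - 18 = 4*m - 15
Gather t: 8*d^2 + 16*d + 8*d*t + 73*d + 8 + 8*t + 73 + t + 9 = 8*d^2 + 89*d + t*(8*d + 9) + 90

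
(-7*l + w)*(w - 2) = -7*l*w + 14*l + w^2 - 2*w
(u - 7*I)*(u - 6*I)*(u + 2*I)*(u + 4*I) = u^4 - 7*I*u^3 + 28*u^2 - 148*I*u + 336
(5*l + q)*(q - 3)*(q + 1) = 5*l*q^2 - 10*l*q - 15*l + q^3 - 2*q^2 - 3*q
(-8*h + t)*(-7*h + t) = 56*h^2 - 15*h*t + t^2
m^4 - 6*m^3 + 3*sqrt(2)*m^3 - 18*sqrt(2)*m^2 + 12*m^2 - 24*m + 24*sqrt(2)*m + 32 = (m - 4)*(m - 2)*(m + sqrt(2))*(m + 2*sqrt(2))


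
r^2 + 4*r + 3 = (r + 1)*(r + 3)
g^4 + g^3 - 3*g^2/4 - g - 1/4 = (g - 1)*(g + 1/2)^2*(g + 1)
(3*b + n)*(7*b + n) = 21*b^2 + 10*b*n + n^2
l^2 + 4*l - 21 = (l - 3)*(l + 7)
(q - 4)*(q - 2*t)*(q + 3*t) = q^3 + q^2*t - 4*q^2 - 6*q*t^2 - 4*q*t + 24*t^2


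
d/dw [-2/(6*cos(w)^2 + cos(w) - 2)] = -2*(12*cos(w) + 1)*sin(w)/(6*cos(w)^2 + cos(w) - 2)^2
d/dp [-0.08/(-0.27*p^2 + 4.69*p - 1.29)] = (0.3752 - 0.0432*p)/(0.27*p^2 - 4.69*p + 1.29)^2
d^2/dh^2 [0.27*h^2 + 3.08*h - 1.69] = 0.540000000000000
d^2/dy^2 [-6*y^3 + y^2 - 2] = 2 - 36*y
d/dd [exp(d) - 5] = exp(d)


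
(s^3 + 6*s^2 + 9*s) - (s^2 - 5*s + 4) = s^3 + 5*s^2 + 14*s - 4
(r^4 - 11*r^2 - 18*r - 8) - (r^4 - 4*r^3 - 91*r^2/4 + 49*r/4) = 4*r^3 + 47*r^2/4 - 121*r/4 - 8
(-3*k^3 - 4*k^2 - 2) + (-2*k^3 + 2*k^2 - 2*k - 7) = -5*k^3 - 2*k^2 - 2*k - 9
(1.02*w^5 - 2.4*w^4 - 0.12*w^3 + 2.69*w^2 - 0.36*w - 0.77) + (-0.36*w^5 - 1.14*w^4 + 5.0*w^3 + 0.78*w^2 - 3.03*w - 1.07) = 0.66*w^5 - 3.54*w^4 + 4.88*w^3 + 3.47*w^2 - 3.39*w - 1.84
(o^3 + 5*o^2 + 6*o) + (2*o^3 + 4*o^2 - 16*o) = 3*o^3 + 9*o^2 - 10*o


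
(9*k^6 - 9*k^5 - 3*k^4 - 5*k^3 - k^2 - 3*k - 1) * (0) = 0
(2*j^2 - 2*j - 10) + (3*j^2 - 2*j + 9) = 5*j^2 - 4*j - 1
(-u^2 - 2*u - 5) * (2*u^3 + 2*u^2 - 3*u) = -2*u^5 - 6*u^4 - 11*u^3 - 4*u^2 + 15*u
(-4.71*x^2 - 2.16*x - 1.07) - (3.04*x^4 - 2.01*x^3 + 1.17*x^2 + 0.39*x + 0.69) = -3.04*x^4 + 2.01*x^3 - 5.88*x^2 - 2.55*x - 1.76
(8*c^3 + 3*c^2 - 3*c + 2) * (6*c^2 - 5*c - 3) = 48*c^5 - 22*c^4 - 57*c^3 + 18*c^2 - c - 6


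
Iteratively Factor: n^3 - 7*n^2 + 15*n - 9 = (n - 1)*(n^2 - 6*n + 9) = (n - 3)*(n - 1)*(n - 3)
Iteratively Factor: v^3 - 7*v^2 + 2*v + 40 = (v - 4)*(v^2 - 3*v - 10) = (v - 5)*(v - 4)*(v + 2)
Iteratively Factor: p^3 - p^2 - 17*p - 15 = (p + 3)*(p^2 - 4*p - 5) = (p + 1)*(p + 3)*(p - 5)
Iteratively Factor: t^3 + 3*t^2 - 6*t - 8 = (t + 1)*(t^2 + 2*t - 8) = (t - 2)*(t + 1)*(t + 4)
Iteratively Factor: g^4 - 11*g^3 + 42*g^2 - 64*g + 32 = (g - 4)*(g^3 - 7*g^2 + 14*g - 8) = (g - 4)*(g - 2)*(g^2 - 5*g + 4) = (g - 4)*(g - 2)*(g - 1)*(g - 4)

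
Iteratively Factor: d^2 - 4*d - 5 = (d + 1)*(d - 5)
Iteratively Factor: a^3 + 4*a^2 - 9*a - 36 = (a + 4)*(a^2 - 9) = (a - 3)*(a + 4)*(a + 3)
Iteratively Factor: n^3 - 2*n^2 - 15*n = (n + 3)*(n^2 - 5*n) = (n - 5)*(n + 3)*(n)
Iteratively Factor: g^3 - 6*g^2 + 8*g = (g - 4)*(g^2 - 2*g) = (g - 4)*(g - 2)*(g)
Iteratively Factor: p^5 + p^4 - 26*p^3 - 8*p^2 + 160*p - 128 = (p + 4)*(p^4 - 3*p^3 - 14*p^2 + 48*p - 32) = (p - 1)*(p + 4)*(p^3 - 2*p^2 - 16*p + 32) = (p - 1)*(p + 4)^2*(p^2 - 6*p + 8) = (p - 2)*(p - 1)*(p + 4)^2*(p - 4)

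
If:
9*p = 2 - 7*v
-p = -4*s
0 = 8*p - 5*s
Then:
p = 0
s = 0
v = 2/7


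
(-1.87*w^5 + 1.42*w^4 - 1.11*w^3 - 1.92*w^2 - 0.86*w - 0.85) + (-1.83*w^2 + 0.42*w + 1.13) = -1.87*w^5 + 1.42*w^4 - 1.11*w^3 - 3.75*w^2 - 0.44*w + 0.28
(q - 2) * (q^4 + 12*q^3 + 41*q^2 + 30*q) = q^5 + 10*q^4 + 17*q^3 - 52*q^2 - 60*q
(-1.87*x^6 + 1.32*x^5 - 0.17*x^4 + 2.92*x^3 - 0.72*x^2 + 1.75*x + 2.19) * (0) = 0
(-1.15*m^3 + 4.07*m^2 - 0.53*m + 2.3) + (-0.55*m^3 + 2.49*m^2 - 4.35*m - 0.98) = -1.7*m^3 + 6.56*m^2 - 4.88*m + 1.32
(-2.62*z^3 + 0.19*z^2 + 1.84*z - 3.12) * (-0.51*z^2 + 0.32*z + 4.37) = 1.3362*z^5 - 0.9353*z^4 - 12.327*z^3 + 3.0103*z^2 + 7.0424*z - 13.6344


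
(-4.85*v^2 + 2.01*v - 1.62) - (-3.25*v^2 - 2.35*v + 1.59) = -1.6*v^2 + 4.36*v - 3.21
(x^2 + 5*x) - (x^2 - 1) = 5*x + 1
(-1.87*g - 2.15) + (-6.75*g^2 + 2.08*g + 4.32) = -6.75*g^2 + 0.21*g + 2.17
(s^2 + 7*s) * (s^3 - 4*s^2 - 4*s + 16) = s^5 + 3*s^4 - 32*s^3 - 12*s^2 + 112*s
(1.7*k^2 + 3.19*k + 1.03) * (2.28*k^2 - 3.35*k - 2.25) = 3.876*k^4 + 1.5782*k^3 - 12.1631*k^2 - 10.628*k - 2.3175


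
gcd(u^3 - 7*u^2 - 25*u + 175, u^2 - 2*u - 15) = u - 5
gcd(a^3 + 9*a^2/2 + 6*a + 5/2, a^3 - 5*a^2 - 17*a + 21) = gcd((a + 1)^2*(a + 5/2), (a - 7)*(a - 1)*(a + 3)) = 1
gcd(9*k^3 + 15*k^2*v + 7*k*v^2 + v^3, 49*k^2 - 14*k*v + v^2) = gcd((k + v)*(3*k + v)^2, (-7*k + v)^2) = 1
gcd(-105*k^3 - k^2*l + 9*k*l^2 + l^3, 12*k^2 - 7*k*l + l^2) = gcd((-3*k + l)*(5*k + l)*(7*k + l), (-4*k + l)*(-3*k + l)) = 3*k - l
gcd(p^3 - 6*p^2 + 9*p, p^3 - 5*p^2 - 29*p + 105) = p - 3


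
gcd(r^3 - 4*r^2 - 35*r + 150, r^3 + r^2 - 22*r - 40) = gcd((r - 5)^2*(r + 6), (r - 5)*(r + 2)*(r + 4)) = r - 5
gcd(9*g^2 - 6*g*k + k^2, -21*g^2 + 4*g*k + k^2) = 3*g - k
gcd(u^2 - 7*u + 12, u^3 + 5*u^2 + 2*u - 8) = 1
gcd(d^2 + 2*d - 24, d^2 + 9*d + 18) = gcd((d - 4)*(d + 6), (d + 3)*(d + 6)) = d + 6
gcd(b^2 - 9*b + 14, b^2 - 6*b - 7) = b - 7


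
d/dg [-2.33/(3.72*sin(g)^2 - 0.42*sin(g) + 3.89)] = (17.3352*sin(g) - 0.9786)*cos(g)/(3.72*sin(g)^2 - 0.42*sin(g) + 3.89)^2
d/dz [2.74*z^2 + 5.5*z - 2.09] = 5.48*z + 5.5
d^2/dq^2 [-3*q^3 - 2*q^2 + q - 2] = -18*q - 4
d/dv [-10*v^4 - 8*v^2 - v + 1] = -40*v^3 - 16*v - 1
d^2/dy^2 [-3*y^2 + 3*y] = -6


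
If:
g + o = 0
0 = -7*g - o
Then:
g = 0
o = 0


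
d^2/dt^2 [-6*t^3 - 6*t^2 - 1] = -36*t - 12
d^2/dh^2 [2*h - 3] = 0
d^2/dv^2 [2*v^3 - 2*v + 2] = 12*v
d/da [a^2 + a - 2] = 2*a + 1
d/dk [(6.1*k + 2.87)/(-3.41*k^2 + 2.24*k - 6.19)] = (20.801*k^2 + 19.5734*k - 44.1878)/(11.6281*k^4 - 15.2768*k^3 + 47.2334*k^2 - 27.7312*k + 38.3161)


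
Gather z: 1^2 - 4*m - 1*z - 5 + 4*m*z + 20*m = 16*m + z*(4*m - 1) - 4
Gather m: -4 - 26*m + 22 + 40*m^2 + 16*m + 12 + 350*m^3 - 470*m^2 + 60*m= 350*m^3 - 430*m^2 + 50*m + 30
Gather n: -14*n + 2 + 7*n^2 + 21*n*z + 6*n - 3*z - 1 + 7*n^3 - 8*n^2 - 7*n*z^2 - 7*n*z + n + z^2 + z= 7*n^3 - n^2 + n*(-7*z^2 + 14*z - 7) + z^2 - 2*z + 1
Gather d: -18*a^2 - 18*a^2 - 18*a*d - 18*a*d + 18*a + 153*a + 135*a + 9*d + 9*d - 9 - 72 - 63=-36*a^2 + 306*a + d*(18 - 36*a) - 144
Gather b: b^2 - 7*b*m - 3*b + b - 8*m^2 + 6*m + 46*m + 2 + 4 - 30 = b^2 + b*(-7*m - 2) - 8*m^2 + 52*m - 24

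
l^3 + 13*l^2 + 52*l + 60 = (l + 2)*(l + 5)*(l + 6)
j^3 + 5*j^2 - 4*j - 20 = (j - 2)*(j + 2)*(j + 5)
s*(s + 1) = s^2 + s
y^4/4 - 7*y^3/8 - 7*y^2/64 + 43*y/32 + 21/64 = (y/4 + 1/4)*(y - 3)*(y - 7/4)*(y + 1/4)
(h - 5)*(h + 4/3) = h^2 - 11*h/3 - 20/3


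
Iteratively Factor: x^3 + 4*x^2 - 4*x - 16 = (x + 2)*(x^2 + 2*x - 8) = (x + 2)*(x + 4)*(x - 2)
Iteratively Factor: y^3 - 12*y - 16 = (y + 2)*(y^2 - 2*y - 8) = (y - 4)*(y + 2)*(y + 2)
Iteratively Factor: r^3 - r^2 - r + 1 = (r - 1)*(r^2 - 1) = (r - 1)*(r + 1)*(r - 1)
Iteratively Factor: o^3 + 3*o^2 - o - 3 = (o + 3)*(o^2 - 1) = (o + 1)*(o + 3)*(o - 1)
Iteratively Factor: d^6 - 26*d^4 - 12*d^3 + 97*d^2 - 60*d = (d - 1)*(d^5 + d^4 - 25*d^3 - 37*d^2 + 60*d) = (d - 1)*(d + 4)*(d^4 - 3*d^3 - 13*d^2 + 15*d) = (d - 5)*(d - 1)*(d + 4)*(d^3 + 2*d^2 - 3*d) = (d - 5)*(d - 1)*(d + 3)*(d + 4)*(d^2 - d) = d*(d - 5)*(d - 1)*(d + 3)*(d + 4)*(d - 1)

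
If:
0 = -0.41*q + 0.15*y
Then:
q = 0.365853658536585*y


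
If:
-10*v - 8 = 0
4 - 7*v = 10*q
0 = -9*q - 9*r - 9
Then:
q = 24/25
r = -49/25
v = -4/5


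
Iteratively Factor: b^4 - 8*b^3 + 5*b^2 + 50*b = (b + 2)*(b^3 - 10*b^2 + 25*b) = (b - 5)*(b + 2)*(b^2 - 5*b) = b*(b - 5)*(b + 2)*(b - 5)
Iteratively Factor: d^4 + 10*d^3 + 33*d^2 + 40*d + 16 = (d + 1)*(d^3 + 9*d^2 + 24*d + 16) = (d + 1)*(d + 4)*(d^2 + 5*d + 4) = (d + 1)^2*(d + 4)*(d + 4)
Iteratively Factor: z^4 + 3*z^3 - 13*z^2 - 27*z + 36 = (z + 3)*(z^3 - 13*z + 12) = (z + 3)*(z + 4)*(z^2 - 4*z + 3) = (z - 3)*(z + 3)*(z + 4)*(z - 1)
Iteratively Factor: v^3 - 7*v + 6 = (v - 1)*(v^2 + v - 6) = (v - 1)*(v + 3)*(v - 2)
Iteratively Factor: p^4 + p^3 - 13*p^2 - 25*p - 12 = (p + 1)*(p^3 - 13*p - 12) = (p + 1)^2*(p^2 - p - 12) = (p + 1)^2*(p + 3)*(p - 4)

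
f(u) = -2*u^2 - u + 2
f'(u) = -4*u - 1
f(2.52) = -13.22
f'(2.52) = -11.08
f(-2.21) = -5.56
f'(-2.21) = 7.84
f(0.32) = 1.48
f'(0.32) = -2.28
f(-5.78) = -59.04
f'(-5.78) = 22.12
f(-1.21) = 0.28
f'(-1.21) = 3.84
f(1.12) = -1.63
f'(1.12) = -5.48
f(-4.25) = -29.88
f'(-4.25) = 16.00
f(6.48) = -88.46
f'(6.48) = -26.92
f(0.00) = 2.00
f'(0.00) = -1.00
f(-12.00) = -274.00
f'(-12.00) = 47.00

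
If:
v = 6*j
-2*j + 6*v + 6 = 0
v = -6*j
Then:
No Solution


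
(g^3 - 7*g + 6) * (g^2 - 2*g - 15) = g^5 - 2*g^4 - 22*g^3 + 20*g^2 + 93*g - 90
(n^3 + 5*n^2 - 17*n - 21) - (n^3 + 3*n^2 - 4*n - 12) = 2*n^2 - 13*n - 9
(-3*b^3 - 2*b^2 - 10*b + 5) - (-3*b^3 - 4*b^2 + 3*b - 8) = 2*b^2 - 13*b + 13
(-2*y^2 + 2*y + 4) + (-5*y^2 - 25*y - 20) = -7*y^2 - 23*y - 16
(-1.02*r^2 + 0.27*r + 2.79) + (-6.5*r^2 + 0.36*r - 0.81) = -7.52*r^2 + 0.63*r + 1.98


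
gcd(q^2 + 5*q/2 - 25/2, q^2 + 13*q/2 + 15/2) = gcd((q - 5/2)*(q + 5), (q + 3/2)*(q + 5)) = q + 5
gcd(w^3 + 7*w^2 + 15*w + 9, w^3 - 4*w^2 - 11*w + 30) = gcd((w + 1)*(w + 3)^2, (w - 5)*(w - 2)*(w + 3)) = w + 3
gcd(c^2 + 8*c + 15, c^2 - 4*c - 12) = 1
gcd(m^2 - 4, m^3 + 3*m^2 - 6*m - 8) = m - 2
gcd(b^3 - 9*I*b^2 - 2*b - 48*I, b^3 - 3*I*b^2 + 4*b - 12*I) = b^2 - I*b + 6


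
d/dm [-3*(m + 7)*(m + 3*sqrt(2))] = -6*m - 21 - 9*sqrt(2)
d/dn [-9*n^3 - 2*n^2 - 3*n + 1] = -27*n^2 - 4*n - 3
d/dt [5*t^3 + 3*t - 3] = 15*t^2 + 3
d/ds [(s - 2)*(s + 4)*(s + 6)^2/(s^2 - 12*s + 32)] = 2*(s^5 - 11*s^4 - 104*s^3 + 372*s^2 + 1952*s - 2112)/(s^4 - 24*s^3 + 208*s^2 - 768*s + 1024)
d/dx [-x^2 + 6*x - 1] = 6 - 2*x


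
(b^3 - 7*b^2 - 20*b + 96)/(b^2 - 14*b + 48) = (b^2 + b - 12)/(b - 6)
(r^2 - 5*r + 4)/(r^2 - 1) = (r - 4)/(r + 1)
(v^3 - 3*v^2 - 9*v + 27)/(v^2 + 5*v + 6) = (v^2 - 6*v + 9)/(v + 2)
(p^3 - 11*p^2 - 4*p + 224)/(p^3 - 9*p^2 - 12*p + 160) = (p - 7)/(p - 5)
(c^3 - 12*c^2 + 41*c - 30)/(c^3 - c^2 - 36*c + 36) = (c - 5)/(c + 6)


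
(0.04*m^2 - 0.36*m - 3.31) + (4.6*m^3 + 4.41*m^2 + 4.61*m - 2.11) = 4.6*m^3 + 4.45*m^2 + 4.25*m - 5.42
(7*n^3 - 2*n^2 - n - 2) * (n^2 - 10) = 7*n^5 - 2*n^4 - 71*n^3 + 18*n^2 + 10*n + 20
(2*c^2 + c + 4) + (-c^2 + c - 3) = c^2 + 2*c + 1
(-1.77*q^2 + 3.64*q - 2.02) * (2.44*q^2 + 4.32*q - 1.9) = -4.3188*q^4 + 1.2352*q^3 + 14.159*q^2 - 15.6424*q + 3.838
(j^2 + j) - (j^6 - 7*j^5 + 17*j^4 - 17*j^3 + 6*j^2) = -j^6 + 7*j^5 - 17*j^4 + 17*j^3 - 5*j^2 + j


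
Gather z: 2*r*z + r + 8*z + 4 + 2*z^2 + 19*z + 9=r + 2*z^2 + z*(2*r + 27) + 13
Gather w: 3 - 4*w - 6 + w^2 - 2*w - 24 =w^2 - 6*w - 27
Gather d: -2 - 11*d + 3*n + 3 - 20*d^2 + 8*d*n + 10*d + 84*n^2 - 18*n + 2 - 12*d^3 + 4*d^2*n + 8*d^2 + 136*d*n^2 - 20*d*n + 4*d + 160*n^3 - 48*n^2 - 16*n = -12*d^3 + d^2*(4*n - 12) + d*(136*n^2 - 12*n + 3) + 160*n^3 + 36*n^2 - 31*n + 3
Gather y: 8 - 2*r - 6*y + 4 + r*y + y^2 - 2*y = -2*r + y^2 + y*(r - 8) + 12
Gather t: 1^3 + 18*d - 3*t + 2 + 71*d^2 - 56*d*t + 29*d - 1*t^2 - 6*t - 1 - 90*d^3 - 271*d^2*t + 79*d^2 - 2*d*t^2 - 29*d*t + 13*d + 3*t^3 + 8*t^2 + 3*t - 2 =-90*d^3 + 150*d^2 + 60*d + 3*t^3 + t^2*(7 - 2*d) + t*(-271*d^2 - 85*d - 6)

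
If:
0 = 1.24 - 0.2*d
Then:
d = 6.20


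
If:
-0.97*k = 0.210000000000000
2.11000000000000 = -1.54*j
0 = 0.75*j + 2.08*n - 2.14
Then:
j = -1.37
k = -0.22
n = 1.52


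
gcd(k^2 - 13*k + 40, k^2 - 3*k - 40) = k - 8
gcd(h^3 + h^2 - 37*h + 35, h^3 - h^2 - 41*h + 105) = h^2 + 2*h - 35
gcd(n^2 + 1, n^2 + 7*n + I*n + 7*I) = n + I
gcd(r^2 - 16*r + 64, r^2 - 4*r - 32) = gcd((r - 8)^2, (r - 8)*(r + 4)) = r - 8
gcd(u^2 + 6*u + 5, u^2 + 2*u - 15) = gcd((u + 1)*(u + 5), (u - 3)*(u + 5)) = u + 5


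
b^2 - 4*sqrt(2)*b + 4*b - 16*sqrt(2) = (b + 4)*(b - 4*sqrt(2))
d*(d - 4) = d^2 - 4*d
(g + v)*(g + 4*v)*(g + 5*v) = g^3 + 10*g^2*v + 29*g*v^2 + 20*v^3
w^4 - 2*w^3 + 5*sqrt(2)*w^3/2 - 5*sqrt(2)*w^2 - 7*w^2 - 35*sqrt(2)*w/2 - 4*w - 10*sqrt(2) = (w - 4)*(w + 1)^2*(w + 5*sqrt(2)/2)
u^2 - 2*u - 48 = (u - 8)*(u + 6)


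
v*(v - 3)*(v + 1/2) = v^3 - 5*v^2/2 - 3*v/2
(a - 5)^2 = a^2 - 10*a + 25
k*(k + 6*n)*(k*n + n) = k^3*n + 6*k^2*n^2 + k^2*n + 6*k*n^2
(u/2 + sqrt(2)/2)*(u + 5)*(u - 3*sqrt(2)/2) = u^3/2 - sqrt(2)*u^2/4 + 5*u^2/2 - 5*sqrt(2)*u/4 - 3*u/2 - 15/2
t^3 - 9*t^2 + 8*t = t*(t - 8)*(t - 1)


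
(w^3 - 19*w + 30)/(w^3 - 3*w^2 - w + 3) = (w^2 + 3*w - 10)/(w^2 - 1)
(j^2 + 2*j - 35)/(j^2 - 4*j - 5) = (j + 7)/(j + 1)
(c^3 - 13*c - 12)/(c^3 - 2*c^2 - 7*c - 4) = (c + 3)/(c + 1)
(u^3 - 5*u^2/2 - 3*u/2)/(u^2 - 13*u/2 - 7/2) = u*(u - 3)/(u - 7)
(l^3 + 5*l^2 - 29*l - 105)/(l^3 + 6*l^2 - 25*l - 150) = (l^2 + 10*l + 21)/(l^2 + 11*l + 30)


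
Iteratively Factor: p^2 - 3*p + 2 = (p - 1)*(p - 2)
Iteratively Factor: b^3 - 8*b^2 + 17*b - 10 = (b - 5)*(b^2 - 3*b + 2) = (b - 5)*(b - 1)*(b - 2)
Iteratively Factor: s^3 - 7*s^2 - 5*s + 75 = (s - 5)*(s^2 - 2*s - 15) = (s - 5)*(s + 3)*(s - 5)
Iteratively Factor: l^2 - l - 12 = (l + 3)*(l - 4)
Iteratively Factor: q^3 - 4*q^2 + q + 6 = (q - 2)*(q^2 - 2*q - 3) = (q - 3)*(q - 2)*(q + 1)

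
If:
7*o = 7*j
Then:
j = o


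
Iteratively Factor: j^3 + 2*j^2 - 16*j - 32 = (j + 4)*(j^2 - 2*j - 8) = (j - 4)*(j + 4)*(j + 2)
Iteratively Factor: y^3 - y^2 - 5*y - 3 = (y + 1)*(y^2 - 2*y - 3) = (y + 1)^2*(y - 3)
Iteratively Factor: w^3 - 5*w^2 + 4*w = (w - 4)*(w^2 - w) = w*(w - 4)*(w - 1)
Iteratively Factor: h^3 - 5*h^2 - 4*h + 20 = (h - 2)*(h^2 - 3*h - 10) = (h - 5)*(h - 2)*(h + 2)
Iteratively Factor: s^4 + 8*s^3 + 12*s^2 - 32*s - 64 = (s + 2)*(s^3 + 6*s^2 - 32) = (s - 2)*(s + 2)*(s^2 + 8*s + 16) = (s - 2)*(s + 2)*(s + 4)*(s + 4)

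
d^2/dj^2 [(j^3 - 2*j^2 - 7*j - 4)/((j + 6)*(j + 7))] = 4*(73*j^3 + 939*j^2 + 3009*j - 107)/(j^6 + 39*j^5 + 633*j^4 + 5473*j^3 + 26586*j^2 + 68796*j + 74088)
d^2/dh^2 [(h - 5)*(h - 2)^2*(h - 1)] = 12*h^2 - 60*h + 66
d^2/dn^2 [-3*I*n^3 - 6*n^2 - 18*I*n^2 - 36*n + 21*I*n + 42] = -18*I*n - 12 - 36*I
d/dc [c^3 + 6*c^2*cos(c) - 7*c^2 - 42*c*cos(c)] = -6*c^2*sin(c) + 3*c^2 + 42*c*sin(c) + 12*c*cos(c) - 14*c - 42*cos(c)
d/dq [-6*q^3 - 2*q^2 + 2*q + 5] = -18*q^2 - 4*q + 2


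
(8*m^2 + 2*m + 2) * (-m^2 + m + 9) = -8*m^4 + 6*m^3 + 72*m^2 + 20*m + 18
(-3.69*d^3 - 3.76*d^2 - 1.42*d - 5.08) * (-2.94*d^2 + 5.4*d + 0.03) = 10.8486*d^5 - 8.8716*d^4 - 16.2399*d^3 + 7.1544*d^2 - 27.4746*d - 0.1524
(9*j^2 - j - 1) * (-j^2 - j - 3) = -9*j^4 - 8*j^3 - 25*j^2 + 4*j + 3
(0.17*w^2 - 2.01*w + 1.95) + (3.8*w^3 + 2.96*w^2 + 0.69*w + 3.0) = 3.8*w^3 + 3.13*w^2 - 1.32*w + 4.95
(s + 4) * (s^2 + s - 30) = s^3 + 5*s^2 - 26*s - 120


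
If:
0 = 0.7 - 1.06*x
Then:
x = 0.66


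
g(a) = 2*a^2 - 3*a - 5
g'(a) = 4*a - 3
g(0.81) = -6.12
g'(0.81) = 0.24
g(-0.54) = -2.80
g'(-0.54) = -5.16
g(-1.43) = 3.38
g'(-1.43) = -8.72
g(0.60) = -6.08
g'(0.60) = -0.60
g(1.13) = -5.84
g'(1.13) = 1.52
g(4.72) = 25.40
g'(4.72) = 15.88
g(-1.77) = 6.58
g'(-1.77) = -10.08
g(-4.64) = 51.98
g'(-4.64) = -21.56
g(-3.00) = 22.00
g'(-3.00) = -15.00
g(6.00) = 49.00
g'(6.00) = 21.00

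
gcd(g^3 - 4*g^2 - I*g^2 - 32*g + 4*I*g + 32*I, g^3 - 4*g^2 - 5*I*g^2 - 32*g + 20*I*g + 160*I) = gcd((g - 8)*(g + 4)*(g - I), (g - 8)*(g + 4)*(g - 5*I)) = g^2 - 4*g - 32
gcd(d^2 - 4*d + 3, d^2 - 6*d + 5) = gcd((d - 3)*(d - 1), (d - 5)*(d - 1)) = d - 1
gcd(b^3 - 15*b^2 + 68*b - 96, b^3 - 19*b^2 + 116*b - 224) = b^2 - 12*b + 32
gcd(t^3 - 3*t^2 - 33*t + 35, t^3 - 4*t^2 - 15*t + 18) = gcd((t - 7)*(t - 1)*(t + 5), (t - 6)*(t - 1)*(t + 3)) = t - 1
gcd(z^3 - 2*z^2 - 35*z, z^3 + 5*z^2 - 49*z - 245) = z^2 - 2*z - 35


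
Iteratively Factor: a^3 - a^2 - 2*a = (a + 1)*(a^2 - 2*a) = (a - 2)*(a + 1)*(a)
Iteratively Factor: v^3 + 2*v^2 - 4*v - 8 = (v - 2)*(v^2 + 4*v + 4) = (v - 2)*(v + 2)*(v + 2)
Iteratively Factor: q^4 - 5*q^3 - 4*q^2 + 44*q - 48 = (q - 2)*(q^3 - 3*q^2 - 10*q + 24) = (q - 2)*(q + 3)*(q^2 - 6*q + 8) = (q - 4)*(q - 2)*(q + 3)*(q - 2)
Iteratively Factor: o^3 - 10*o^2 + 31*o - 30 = (o - 3)*(o^2 - 7*o + 10) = (o - 5)*(o - 3)*(o - 2)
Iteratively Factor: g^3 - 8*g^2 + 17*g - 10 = (g - 1)*(g^2 - 7*g + 10) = (g - 2)*(g - 1)*(g - 5)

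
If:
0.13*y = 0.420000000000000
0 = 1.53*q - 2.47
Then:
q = 1.61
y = 3.23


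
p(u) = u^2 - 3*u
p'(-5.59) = -14.18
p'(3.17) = 3.34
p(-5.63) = 48.59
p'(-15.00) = -33.00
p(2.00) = -2.00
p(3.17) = 0.54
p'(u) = 2*u - 3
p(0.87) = -1.85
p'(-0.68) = -4.36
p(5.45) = 13.35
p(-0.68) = 2.50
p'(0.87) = -1.26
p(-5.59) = 48.02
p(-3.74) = 25.21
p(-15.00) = 270.00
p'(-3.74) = -10.48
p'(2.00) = 1.00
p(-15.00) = 270.00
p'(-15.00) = -33.00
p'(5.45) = 7.90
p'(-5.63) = -14.26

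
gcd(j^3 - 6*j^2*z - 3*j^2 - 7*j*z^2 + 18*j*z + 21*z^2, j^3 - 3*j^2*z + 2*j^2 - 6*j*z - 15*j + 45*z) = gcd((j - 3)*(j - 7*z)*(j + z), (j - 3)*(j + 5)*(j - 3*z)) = j - 3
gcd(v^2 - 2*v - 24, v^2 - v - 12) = 1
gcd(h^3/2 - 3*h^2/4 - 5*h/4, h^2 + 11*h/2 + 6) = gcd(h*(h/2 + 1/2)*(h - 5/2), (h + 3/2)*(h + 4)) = 1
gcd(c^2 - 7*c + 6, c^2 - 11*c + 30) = c - 6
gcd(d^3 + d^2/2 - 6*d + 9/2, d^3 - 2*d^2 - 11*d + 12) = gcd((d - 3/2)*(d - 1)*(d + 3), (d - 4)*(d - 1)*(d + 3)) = d^2 + 2*d - 3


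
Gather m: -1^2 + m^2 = m^2 - 1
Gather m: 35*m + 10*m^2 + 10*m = 10*m^2 + 45*m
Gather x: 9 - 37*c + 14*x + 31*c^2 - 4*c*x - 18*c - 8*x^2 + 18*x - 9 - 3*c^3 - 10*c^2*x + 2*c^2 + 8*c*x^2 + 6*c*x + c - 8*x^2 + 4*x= -3*c^3 + 33*c^2 - 54*c + x^2*(8*c - 16) + x*(-10*c^2 + 2*c + 36)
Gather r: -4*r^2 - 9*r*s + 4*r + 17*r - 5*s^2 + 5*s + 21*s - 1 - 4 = -4*r^2 + r*(21 - 9*s) - 5*s^2 + 26*s - 5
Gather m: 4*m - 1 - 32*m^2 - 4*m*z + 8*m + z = -32*m^2 + m*(12 - 4*z) + z - 1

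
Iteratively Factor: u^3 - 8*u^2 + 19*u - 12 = (u - 1)*(u^2 - 7*u + 12) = (u - 3)*(u - 1)*(u - 4)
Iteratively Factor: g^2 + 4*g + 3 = (g + 1)*(g + 3)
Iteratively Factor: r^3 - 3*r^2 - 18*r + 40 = (r - 5)*(r^2 + 2*r - 8) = (r - 5)*(r + 4)*(r - 2)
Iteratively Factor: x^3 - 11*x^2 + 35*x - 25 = (x - 1)*(x^2 - 10*x + 25) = (x - 5)*(x - 1)*(x - 5)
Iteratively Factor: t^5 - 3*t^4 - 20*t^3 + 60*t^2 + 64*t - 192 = (t - 2)*(t^4 - t^3 - 22*t^2 + 16*t + 96) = (t - 3)*(t - 2)*(t^3 + 2*t^2 - 16*t - 32) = (t - 4)*(t - 3)*(t - 2)*(t^2 + 6*t + 8) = (t - 4)*(t - 3)*(t - 2)*(t + 2)*(t + 4)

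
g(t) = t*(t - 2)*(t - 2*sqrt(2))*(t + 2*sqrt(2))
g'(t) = t*(t - 2)*(t - 2*sqrt(2)) + t*(t - 2)*(t + 2*sqrt(2)) + t*(t - 2*sqrt(2))*(t + 2*sqrt(2)) + (t - 2)*(t - 2*sqrt(2))*(t + 2*sqrt(2)) = 4*t^3 - 6*t^2 - 16*t + 16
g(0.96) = 7.07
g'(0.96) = -1.35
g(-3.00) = 15.00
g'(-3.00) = -98.00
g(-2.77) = -4.32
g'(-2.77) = -70.73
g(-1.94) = -32.38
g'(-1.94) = -4.75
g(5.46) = 412.06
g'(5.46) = 400.86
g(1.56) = 3.82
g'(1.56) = -8.38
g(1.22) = 6.20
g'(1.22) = -5.19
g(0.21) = 2.99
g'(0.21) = 12.41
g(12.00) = 16320.00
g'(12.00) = 5872.00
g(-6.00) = 1344.00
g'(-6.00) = -968.00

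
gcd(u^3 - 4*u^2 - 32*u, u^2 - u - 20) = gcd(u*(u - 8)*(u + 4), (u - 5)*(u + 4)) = u + 4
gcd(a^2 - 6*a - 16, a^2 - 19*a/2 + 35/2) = 1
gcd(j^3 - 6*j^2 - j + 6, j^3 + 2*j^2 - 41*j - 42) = j^2 - 5*j - 6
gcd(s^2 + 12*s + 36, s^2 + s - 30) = s + 6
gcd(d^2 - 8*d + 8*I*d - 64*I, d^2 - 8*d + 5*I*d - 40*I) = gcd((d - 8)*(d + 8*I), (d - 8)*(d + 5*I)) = d - 8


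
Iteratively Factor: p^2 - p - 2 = (p + 1)*(p - 2)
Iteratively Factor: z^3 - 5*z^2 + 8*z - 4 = (z - 2)*(z^2 - 3*z + 2) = (z - 2)*(z - 1)*(z - 2)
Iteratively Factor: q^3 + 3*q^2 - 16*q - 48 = (q + 3)*(q^2 - 16) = (q - 4)*(q + 3)*(q + 4)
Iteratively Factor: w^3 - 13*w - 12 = (w + 3)*(w^2 - 3*w - 4) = (w - 4)*(w + 3)*(w + 1)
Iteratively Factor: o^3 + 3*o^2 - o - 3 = (o + 3)*(o^2 - 1) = (o - 1)*(o + 3)*(o + 1)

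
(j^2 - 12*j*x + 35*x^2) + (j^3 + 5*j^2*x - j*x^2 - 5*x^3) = j^3 + 5*j^2*x + j^2 - j*x^2 - 12*j*x - 5*x^3 + 35*x^2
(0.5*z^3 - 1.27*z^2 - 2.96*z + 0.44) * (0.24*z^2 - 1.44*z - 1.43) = 0.12*z^5 - 1.0248*z^4 + 0.4034*z^3 + 6.1841*z^2 + 3.5992*z - 0.6292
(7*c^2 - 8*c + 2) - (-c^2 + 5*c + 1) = 8*c^2 - 13*c + 1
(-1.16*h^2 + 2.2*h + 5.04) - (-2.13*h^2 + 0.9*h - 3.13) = 0.97*h^2 + 1.3*h + 8.17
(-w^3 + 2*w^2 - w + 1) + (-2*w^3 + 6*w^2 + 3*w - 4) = -3*w^3 + 8*w^2 + 2*w - 3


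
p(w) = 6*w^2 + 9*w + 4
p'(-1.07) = -3.84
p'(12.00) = 153.00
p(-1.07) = 1.24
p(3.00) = 85.00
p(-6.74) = 215.91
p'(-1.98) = -14.76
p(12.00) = 976.00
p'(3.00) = 45.00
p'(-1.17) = -5.04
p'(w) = 12*w + 9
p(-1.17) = 1.68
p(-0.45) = 1.16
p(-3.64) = 50.74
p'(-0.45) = 3.60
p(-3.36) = 41.50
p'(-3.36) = -31.32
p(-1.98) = 9.70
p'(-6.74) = -71.88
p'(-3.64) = -34.68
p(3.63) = 115.73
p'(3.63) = 52.56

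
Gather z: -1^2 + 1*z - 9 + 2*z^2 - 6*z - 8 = 2*z^2 - 5*z - 18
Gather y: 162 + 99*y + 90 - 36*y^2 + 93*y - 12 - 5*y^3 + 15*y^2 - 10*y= -5*y^3 - 21*y^2 + 182*y + 240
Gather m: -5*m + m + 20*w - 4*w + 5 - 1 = -4*m + 16*w + 4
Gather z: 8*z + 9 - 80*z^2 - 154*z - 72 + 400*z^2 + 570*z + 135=320*z^2 + 424*z + 72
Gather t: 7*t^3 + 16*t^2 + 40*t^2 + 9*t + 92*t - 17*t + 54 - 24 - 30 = 7*t^3 + 56*t^2 + 84*t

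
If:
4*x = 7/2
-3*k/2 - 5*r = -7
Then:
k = 14/3 - 10*r/3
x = 7/8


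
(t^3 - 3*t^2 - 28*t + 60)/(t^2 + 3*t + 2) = (t^3 - 3*t^2 - 28*t + 60)/(t^2 + 3*t + 2)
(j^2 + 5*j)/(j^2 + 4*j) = (j + 5)/(j + 4)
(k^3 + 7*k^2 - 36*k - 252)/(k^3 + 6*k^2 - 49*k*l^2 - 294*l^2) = (k^2 + k - 42)/(k^2 - 49*l^2)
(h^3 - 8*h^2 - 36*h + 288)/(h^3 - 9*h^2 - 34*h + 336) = (h - 6)/(h - 7)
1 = 1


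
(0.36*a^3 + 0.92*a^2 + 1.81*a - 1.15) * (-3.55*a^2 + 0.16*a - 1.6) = -1.278*a^5 - 3.2084*a^4 - 6.8543*a^3 + 2.9001*a^2 - 3.08*a + 1.84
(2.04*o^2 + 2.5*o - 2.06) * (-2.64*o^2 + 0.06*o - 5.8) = -5.3856*o^4 - 6.4776*o^3 - 6.2436*o^2 - 14.6236*o + 11.948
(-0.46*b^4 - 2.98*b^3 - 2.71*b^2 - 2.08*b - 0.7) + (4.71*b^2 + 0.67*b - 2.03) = -0.46*b^4 - 2.98*b^3 + 2.0*b^2 - 1.41*b - 2.73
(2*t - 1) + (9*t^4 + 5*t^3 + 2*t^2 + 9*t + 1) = 9*t^4 + 5*t^3 + 2*t^2 + 11*t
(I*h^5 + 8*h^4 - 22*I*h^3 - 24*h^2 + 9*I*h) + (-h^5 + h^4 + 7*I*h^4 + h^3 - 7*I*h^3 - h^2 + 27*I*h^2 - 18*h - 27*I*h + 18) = -h^5 + I*h^5 + 9*h^4 + 7*I*h^4 + h^3 - 29*I*h^3 - 25*h^2 + 27*I*h^2 - 18*h - 18*I*h + 18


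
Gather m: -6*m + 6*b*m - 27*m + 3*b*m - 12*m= m*(9*b - 45)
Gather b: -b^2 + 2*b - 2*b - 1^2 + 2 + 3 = 4 - b^2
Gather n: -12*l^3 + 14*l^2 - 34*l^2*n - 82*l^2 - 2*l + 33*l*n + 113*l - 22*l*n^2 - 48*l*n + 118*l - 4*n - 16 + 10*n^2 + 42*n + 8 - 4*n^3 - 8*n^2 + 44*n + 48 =-12*l^3 - 68*l^2 + 229*l - 4*n^3 + n^2*(2 - 22*l) + n*(-34*l^2 - 15*l + 82) + 40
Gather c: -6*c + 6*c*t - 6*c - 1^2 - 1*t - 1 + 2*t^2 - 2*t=c*(6*t - 12) + 2*t^2 - 3*t - 2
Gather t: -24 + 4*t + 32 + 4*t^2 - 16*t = 4*t^2 - 12*t + 8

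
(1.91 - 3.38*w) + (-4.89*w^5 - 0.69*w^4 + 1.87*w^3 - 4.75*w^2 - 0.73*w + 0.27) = -4.89*w^5 - 0.69*w^4 + 1.87*w^3 - 4.75*w^2 - 4.11*w + 2.18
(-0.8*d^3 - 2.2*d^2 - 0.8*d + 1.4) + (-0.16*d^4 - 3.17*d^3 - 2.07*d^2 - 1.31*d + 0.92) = -0.16*d^4 - 3.97*d^3 - 4.27*d^2 - 2.11*d + 2.32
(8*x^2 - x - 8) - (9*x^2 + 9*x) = -x^2 - 10*x - 8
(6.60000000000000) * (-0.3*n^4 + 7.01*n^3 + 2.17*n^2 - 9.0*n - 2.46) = -1.98*n^4 + 46.266*n^3 + 14.322*n^2 - 59.4*n - 16.236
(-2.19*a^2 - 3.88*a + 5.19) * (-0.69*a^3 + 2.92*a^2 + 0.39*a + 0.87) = 1.5111*a^5 - 3.7176*a^4 - 15.7648*a^3 + 11.7363*a^2 - 1.3515*a + 4.5153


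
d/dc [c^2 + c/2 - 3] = 2*c + 1/2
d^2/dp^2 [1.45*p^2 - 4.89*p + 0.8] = 2.90000000000000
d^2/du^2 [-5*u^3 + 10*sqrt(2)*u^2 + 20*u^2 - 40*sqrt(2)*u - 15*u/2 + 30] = -30*u + 20*sqrt(2) + 40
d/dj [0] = 0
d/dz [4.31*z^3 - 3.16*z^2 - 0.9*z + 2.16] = 12.93*z^2 - 6.32*z - 0.9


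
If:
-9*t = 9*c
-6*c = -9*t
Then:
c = 0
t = 0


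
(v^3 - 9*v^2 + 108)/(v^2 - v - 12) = (v^2 - 12*v + 36)/(v - 4)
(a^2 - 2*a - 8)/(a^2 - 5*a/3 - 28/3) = 3*(a + 2)/(3*a + 7)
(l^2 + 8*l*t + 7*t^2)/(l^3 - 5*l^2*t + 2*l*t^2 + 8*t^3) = (l + 7*t)/(l^2 - 6*l*t + 8*t^2)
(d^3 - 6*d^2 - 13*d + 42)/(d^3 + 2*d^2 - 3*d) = (d^2 - 9*d + 14)/(d*(d - 1))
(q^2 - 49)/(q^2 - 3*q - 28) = (q + 7)/(q + 4)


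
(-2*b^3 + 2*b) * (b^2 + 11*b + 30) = -2*b^5 - 22*b^4 - 58*b^3 + 22*b^2 + 60*b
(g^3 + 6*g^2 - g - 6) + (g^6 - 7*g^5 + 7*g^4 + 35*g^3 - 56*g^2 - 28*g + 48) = g^6 - 7*g^5 + 7*g^4 + 36*g^3 - 50*g^2 - 29*g + 42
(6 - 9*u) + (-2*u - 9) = -11*u - 3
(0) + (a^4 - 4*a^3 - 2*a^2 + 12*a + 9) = a^4 - 4*a^3 - 2*a^2 + 12*a + 9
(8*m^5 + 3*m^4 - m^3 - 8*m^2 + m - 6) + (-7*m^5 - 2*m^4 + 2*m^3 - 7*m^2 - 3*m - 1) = m^5 + m^4 + m^3 - 15*m^2 - 2*m - 7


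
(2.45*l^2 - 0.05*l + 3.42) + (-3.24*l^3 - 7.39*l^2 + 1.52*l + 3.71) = -3.24*l^3 - 4.94*l^2 + 1.47*l + 7.13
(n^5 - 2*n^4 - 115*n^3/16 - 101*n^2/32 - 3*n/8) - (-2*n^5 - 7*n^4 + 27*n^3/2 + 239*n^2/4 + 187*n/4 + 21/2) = 3*n^5 + 5*n^4 - 331*n^3/16 - 2013*n^2/32 - 377*n/8 - 21/2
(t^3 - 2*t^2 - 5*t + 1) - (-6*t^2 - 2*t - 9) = t^3 + 4*t^2 - 3*t + 10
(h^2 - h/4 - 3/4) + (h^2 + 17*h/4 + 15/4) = 2*h^2 + 4*h + 3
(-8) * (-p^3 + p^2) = 8*p^3 - 8*p^2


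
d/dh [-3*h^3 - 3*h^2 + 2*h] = -9*h^2 - 6*h + 2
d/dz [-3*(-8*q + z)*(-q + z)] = 27*q - 6*z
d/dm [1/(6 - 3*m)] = 1/(3*(m - 2)^2)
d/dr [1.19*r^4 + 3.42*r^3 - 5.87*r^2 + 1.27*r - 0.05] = 4.76*r^3 + 10.26*r^2 - 11.74*r + 1.27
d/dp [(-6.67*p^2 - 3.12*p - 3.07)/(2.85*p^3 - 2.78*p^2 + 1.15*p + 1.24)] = (19.0095*p^4 + 17.784*p^3 + 9.9044*p^2 - 33.6108*p - 0.338300000000001)/(8.1225*p^6 - 15.846*p^5 + 14.2834*p^4 + 0.674000000000001*p^3 - 5.5719*p^2 + 2.852*p + 1.5376)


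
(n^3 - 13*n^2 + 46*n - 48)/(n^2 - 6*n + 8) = (n^2 - 11*n + 24)/(n - 4)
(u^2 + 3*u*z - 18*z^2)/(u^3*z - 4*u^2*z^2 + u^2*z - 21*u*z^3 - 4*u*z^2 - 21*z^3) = (-u^2 - 3*u*z + 18*z^2)/(z*(-u^3 + 4*u^2*z - u^2 + 21*u*z^2 + 4*u*z + 21*z^2))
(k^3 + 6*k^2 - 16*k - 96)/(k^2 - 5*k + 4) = (k^2 + 10*k + 24)/(k - 1)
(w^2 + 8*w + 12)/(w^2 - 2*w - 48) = (w + 2)/(w - 8)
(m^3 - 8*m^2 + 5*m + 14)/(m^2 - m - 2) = m - 7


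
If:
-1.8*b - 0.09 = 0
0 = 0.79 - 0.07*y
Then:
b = -0.05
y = 11.29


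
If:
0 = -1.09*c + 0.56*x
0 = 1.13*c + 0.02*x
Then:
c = 0.00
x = 0.00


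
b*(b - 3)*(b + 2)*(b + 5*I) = b^4 - b^3 + 5*I*b^3 - 6*b^2 - 5*I*b^2 - 30*I*b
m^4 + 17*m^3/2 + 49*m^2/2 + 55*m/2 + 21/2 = (m + 1)^2*(m + 3)*(m + 7/2)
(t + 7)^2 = t^2 + 14*t + 49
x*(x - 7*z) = x^2 - 7*x*z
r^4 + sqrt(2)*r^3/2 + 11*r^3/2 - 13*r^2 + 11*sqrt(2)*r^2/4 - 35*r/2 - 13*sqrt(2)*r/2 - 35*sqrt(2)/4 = (r - 5/2)*(r + 1)*(r + 7)*(r + sqrt(2)/2)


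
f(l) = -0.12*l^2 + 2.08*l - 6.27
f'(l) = 2.08 - 0.24*l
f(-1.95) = -10.78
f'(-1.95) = 2.55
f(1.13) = -4.07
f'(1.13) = 1.81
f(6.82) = 2.33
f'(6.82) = 0.44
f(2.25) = -2.20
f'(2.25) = 1.54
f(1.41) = -3.58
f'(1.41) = 1.74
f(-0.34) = -6.99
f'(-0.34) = 2.16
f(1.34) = -3.70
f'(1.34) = 1.76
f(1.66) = -3.15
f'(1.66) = 1.68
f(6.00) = 1.89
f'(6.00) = 0.64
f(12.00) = 1.41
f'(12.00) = -0.80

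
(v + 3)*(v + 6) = v^2 + 9*v + 18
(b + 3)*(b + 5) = b^2 + 8*b + 15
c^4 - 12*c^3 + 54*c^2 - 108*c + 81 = (c - 3)^4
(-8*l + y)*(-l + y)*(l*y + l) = 8*l^3*y + 8*l^3 - 9*l^2*y^2 - 9*l^2*y + l*y^3 + l*y^2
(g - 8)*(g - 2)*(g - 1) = g^3 - 11*g^2 + 26*g - 16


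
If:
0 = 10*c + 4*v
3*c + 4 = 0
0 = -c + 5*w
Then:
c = -4/3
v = 10/3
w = -4/15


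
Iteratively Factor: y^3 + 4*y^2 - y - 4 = (y + 4)*(y^2 - 1) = (y - 1)*(y + 4)*(y + 1)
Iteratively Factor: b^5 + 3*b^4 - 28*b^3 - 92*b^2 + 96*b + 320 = (b - 5)*(b^4 + 8*b^3 + 12*b^2 - 32*b - 64) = (b - 5)*(b + 4)*(b^3 + 4*b^2 - 4*b - 16) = (b - 5)*(b - 2)*(b + 4)*(b^2 + 6*b + 8) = (b - 5)*(b - 2)*(b + 4)^2*(b + 2)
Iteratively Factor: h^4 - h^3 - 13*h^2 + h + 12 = (h + 3)*(h^3 - 4*h^2 - h + 4) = (h - 1)*(h + 3)*(h^2 - 3*h - 4) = (h - 4)*(h - 1)*(h + 3)*(h + 1)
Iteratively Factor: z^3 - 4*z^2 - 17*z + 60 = (z + 4)*(z^2 - 8*z + 15) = (z - 3)*(z + 4)*(z - 5)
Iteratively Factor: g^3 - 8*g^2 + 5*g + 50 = (g - 5)*(g^2 - 3*g - 10) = (g - 5)^2*(g + 2)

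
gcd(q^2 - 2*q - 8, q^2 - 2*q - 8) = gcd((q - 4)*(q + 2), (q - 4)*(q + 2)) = q^2 - 2*q - 8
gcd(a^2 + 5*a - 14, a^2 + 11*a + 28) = a + 7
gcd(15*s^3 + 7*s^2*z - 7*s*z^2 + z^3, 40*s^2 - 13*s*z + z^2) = -5*s + z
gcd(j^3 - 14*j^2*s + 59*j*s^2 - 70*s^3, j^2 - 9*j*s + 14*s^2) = j^2 - 9*j*s + 14*s^2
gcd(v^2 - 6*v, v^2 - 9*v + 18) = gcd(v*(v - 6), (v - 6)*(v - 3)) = v - 6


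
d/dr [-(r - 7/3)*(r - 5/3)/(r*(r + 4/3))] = 2*(-72*r^2 + 105*r + 70)/(3*r^2*(9*r^2 + 24*r + 16))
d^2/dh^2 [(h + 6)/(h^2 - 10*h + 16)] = 2*((4 - 3*h)*(h^2 - 10*h + 16) + 4*(h - 5)^2*(h + 6))/(h^2 - 10*h + 16)^3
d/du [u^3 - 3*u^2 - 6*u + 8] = 3*u^2 - 6*u - 6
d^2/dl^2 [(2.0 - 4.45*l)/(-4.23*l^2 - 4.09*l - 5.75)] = ((4.45*l - 2.0)*(8.46*l + 4.09)*(16.92*l + 8.18) - (112.941*l + 19.481)*(4.23*l^2 + 4.09*l + 5.75))/(4.23*l^2 + 4.09*l + 5.75)^3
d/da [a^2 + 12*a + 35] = 2*a + 12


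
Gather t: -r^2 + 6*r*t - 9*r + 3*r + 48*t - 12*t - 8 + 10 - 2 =-r^2 - 6*r + t*(6*r + 36)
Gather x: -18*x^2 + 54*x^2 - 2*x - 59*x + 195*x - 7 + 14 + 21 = 36*x^2 + 134*x + 28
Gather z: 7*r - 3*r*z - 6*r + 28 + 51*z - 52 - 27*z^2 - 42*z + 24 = r - 27*z^2 + z*(9 - 3*r)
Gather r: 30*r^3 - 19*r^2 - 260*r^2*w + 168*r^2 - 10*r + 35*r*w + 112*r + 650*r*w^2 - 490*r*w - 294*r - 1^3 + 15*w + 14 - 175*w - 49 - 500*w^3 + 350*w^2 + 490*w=30*r^3 + r^2*(149 - 260*w) + r*(650*w^2 - 455*w - 192) - 500*w^3 + 350*w^2 + 330*w - 36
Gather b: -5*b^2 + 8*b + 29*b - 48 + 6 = -5*b^2 + 37*b - 42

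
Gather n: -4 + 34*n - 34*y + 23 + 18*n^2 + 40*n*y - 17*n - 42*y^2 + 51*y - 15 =18*n^2 + n*(40*y + 17) - 42*y^2 + 17*y + 4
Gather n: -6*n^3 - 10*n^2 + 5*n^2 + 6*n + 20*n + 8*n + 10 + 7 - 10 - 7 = -6*n^3 - 5*n^2 + 34*n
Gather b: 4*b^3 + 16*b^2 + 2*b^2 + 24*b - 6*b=4*b^3 + 18*b^2 + 18*b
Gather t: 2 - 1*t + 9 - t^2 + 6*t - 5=-t^2 + 5*t + 6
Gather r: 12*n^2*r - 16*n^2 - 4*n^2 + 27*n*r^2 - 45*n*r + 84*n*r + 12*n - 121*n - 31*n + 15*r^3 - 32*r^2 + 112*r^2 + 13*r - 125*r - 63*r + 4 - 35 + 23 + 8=-20*n^2 - 140*n + 15*r^3 + r^2*(27*n + 80) + r*(12*n^2 + 39*n - 175)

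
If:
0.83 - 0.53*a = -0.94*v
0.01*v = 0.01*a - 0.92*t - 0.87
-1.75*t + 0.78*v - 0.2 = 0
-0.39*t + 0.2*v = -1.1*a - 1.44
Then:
No Solution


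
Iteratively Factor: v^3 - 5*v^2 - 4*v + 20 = (v - 2)*(v^2 - 3*v - 10) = (v - 2)*(v + 2)*(v - 5)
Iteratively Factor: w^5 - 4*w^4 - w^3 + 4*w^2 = (w)*(w^4 - 4*w^3 - w^2 + 4*w) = w*(w + 1)*(w^3 - 5*w^2 + 4*w) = w*(w - 1)*(w + 1)*(w^2 - 4*w) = w^2*(w - 1)*(w + 1)*(w - 4)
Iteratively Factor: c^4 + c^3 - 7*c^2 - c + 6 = (c - 2)*(c^3 + 3*c^2 - c - 3) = (c - 2)*(c + 3)*(c^2 - 1) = (c - 2)*(c + 1)*(c + 3)*(c - 1)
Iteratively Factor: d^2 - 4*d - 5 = (d + 1)*(d - 5)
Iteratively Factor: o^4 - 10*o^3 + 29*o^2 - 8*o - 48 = (o - 4)*(o^3 - 6*o^2 + 5*o + 12) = (o - 4)*(o + 1)*(o^2 - 7*o + 12) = (o - 4)^2*(o + 1)*(o - 3)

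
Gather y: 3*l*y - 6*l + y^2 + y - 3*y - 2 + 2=-6*l + y^2 + y*(3*l - 2)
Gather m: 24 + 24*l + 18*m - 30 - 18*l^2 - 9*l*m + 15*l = -18*l^2 + 39*l + m*(18 - 9*l) - 6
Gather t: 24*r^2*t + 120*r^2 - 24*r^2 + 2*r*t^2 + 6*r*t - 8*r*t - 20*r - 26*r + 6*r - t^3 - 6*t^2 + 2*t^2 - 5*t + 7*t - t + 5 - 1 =96*r^2 - 40*r - t^3 + t^2*(2*r - 4) + t*(24*r^2 - 2*r + 1) + 4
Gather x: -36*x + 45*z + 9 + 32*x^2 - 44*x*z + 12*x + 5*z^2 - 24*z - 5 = 32*x^2 + x*(-44*z - 24) + 5*z^2 + 21*z + 4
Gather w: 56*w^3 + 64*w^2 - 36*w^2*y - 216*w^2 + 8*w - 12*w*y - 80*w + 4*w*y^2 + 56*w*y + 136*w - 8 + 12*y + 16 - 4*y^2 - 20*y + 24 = 56*w^3 + w^2*(-36*y - 152) + w*(4*y^2 + 44*y + 64) - 4*y^2 - 8*y + 32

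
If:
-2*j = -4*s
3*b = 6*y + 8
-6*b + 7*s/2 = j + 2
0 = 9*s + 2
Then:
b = -7/18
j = -4/9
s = -2/9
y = -55/36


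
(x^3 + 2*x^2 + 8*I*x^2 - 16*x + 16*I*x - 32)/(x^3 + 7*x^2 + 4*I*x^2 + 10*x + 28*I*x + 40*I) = (x + 4*I)/(x + 5)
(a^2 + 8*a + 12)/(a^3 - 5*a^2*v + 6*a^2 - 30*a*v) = (-a - 2)/(a*(-a + 5*v))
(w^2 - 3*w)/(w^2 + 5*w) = (w - 3)/(w + 5)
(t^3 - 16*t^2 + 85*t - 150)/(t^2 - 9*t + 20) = (t^2 - 11*t + 30)/(t - 4)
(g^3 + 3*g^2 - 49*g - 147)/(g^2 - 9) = (g^2 - 49)/(g - 3)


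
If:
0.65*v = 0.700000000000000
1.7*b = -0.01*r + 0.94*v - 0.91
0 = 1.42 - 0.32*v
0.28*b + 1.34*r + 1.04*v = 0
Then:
No Solution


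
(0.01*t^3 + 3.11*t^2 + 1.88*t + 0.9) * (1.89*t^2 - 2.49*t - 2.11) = 0.0189*t^5 + 5.853*t^4 - 4.2118*t^3 - 9.5423*t^2 - 6.2078*t - 1.899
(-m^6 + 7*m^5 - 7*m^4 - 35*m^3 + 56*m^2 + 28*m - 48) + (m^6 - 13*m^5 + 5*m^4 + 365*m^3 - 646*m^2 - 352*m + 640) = -6*m^5 - 2*m^4 + 330*m^3 - 590*m^2 - 324*m + 592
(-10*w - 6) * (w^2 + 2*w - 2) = -10*w^3 - 26*w^2 + 8*w + 12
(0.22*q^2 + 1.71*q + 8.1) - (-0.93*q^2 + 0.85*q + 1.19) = 1.15*q^2 + 0.86*q + 6.91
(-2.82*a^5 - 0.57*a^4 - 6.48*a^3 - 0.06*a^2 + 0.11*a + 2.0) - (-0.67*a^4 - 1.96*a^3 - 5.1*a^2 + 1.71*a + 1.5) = -2.82*a^5 + 0.1*a^4 - 4.52*a^3 + 5.04*a^2 - 1.6*a + 0.5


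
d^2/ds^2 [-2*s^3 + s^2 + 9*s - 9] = 2 - 12*s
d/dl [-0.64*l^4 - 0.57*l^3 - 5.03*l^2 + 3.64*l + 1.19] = -2.56*l^3 - 1.71*l^2 - 10.06*l + 3.64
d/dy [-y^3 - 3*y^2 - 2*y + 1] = -3*y^2 - 6*y - 2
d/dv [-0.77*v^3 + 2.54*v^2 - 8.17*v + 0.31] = -2.31*v^2 + 5.08*v - 8.17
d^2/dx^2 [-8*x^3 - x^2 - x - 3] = -48*x - 2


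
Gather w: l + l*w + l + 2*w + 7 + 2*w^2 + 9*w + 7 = 2*l + 2*w^2 + w*(l + 11) + 14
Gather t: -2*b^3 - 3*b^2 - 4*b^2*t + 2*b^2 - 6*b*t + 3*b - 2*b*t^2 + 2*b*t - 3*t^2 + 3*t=-2*b^3 - b^2 + 3*b + t^2*(-2*b - 3) + t*(-4*b^2 - 4*b + 3)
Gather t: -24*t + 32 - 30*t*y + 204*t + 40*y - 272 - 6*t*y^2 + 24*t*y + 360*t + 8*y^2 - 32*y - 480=t*(-6*y^2 - 6*y + 540) + 8*y^2 + 8*y - 720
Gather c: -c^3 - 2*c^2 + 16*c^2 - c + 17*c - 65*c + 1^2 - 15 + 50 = -c^3 + 14*c^2 - 49*c + 36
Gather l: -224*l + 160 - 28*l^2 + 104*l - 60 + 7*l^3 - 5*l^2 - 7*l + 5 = 7*l^3 - 33*l^2 - 127*l + 105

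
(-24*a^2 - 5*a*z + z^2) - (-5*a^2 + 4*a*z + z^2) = -19*a^2 - 9*a*z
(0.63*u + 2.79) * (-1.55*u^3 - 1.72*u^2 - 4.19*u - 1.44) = -0.9765*u^4 - 5.4081*u^3 - 7.4385*u^2 - 12.5973*u - 4.0176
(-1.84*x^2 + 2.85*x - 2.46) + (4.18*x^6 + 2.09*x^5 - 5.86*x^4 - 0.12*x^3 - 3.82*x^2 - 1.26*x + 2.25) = 4.18*x^6 + 2.09*x^5 - 5.86*x^4 - 0.12*x^3 - 5.66*x^2 + 1.59*x - 0.21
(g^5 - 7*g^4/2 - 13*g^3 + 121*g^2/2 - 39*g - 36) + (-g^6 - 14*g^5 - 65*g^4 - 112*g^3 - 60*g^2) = -g^6 - 13*g^5 - 137*g^4/2 - 125*g^3 + g^2/2 - 39*g - 36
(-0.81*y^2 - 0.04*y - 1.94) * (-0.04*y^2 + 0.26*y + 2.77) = 0.0324*y^4 - 0.209*y^3 - 2.1765*y^2 - 0.6152*y - 5.3738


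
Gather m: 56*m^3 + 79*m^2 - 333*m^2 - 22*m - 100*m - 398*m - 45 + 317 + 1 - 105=56*m^3 - 254*m^2 - 520*m + 168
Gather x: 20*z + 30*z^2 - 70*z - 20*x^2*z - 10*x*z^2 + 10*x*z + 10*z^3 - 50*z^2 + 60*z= -20*x^2*z + x*(-10*z^2 + 10*z) + 10*z^3 - 20*z^2 + 10*z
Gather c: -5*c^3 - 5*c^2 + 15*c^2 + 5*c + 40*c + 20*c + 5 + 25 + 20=-5*c^3 + 10*c^2 + 65*c + 50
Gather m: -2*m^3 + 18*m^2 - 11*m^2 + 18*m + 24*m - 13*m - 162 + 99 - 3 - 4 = -2*m^3 + 7*m^2 + 29*m - 70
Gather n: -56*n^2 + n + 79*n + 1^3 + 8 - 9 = -56*n^2 + 80*n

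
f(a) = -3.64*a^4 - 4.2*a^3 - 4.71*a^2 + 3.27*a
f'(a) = -14.56*a^3 - 12.6*a^2 - 9.42*a + 3.27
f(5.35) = -3742.53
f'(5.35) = -2637.35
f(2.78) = -334.96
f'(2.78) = -433.12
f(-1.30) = -13.38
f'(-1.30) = 26.21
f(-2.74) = -163.09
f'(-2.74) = 234.00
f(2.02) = -107.84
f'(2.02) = -187.18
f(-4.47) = -1186.83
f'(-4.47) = 1094.04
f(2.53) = -239.03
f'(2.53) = -337.00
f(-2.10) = -59.53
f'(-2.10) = 102.33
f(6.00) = -5774.58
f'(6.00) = -3651.81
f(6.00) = -5774.58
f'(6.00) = -3651.81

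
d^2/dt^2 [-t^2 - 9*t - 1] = -2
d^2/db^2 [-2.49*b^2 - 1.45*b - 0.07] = -4.98000000000000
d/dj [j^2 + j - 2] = 2*j + 1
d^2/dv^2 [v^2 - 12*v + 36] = 2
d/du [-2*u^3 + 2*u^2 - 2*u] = -6*u^2 + 4*u - 2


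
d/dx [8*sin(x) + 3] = 8*cos(x)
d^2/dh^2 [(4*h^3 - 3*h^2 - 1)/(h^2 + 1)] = 4*(-2*h^3 + 3*h^2 + 6*h - 1)/(h^6 + 3*h^4 + 3*h^2 + 1)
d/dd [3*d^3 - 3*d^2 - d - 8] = 9*d^2 - 6*d - 1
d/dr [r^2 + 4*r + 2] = 2*r + 4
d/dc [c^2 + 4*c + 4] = 2*c + 4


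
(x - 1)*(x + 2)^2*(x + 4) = x^4 + 7*x^3 + 12*x^2 - 4*x - 16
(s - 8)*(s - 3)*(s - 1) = s^3 - 12*s^2 + 35*s - 24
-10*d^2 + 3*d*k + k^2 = (-2*d + k)*(5*d + k)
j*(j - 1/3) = j^2 - j/3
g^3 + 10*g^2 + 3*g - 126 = (g - 3)*(g + 6)*(g + 7)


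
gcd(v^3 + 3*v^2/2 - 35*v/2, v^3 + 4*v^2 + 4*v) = v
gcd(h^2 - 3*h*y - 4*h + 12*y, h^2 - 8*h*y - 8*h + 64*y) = 1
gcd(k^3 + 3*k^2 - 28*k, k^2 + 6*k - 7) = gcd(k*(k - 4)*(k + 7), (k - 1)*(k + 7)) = k + 7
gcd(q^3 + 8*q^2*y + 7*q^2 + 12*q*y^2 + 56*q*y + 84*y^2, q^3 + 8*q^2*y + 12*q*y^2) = q^2 + 8*q*y + 12*y^2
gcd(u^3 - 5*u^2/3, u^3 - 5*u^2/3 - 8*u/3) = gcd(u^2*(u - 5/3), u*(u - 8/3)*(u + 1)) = u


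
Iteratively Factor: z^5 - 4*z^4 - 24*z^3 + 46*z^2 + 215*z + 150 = (z + 2)*(z^4 - 6*z^3 - 12*z^2 + 70*z + 75) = (z + 2)*(z + 3)*(z^3 - 9*z^2 + 15*z + 25) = (z - 5)*(z + 2)*(z + 3)*(z^2 - 4*z - 5) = (z - 5)*(z + 1)*(z + 2)*(z + 3)*(z - 5)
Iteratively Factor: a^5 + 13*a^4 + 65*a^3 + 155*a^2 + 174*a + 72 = (a + 3)*(a^4 + 10*a^3 + 35*a^2 + 50*a + 24) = (a + 2)*(a + 3)*(a^3 + 8*a^2 + 19*a + 12) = (a + 1)*(a + 2)*(a + 3)*(a^2 + 7*a + 12) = (a + 1)*(a + 2)*(a + 3)^2*(a + 4)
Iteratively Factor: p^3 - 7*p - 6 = (p + 2)*(p^2 - 2*p - 3) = (p - 3)*(p + 2)*(p + 1)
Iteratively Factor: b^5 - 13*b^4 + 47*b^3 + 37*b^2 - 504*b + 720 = (b + 3)*(b^4 - 16*b^3 + 95*b^2 - 248*b + 240) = (b - 3)*(b + 3)*(b^3 - 13*b^2 + 56*b - 80) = (b - 4)*(b - 3)*(b + 3)*(b^2 - 9*b + 20) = (b - 4)^2*(b - 3)*(b + 3)*(b - 5)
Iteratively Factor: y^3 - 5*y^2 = (y)*(y^2 - 5*y) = y*(y - 5)*(y)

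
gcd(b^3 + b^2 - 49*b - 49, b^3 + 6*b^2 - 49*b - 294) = b^2 - 49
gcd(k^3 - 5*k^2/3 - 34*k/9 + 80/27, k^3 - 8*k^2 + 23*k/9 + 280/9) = k^2 - k - 40/9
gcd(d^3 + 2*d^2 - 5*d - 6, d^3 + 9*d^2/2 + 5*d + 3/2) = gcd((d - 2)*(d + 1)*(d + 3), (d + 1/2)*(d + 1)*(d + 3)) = d^2 + 4*d + 3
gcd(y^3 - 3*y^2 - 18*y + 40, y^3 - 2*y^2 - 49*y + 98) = y - 2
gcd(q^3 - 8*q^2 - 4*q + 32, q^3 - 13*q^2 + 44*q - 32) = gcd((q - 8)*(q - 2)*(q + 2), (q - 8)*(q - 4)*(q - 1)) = q - 8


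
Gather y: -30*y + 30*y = 0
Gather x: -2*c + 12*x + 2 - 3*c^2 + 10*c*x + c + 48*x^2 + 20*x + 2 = -3*c^2 - c + 48*x^2 + x*(10*c + 32) + 4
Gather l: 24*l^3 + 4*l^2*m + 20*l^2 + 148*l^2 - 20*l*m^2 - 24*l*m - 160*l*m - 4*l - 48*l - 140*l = 24*l^3 + l^2*(4*m + 168) + l*(-20*m^2 - 184*m - 192)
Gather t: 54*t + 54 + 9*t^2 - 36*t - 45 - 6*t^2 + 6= 3*t^2 + 18*t + 15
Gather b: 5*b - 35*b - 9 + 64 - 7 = 48 - 30*b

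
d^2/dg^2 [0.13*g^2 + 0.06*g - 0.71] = 0.260000000000000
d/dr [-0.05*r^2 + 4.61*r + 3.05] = 4.61 - 0.1*r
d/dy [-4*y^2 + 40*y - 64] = 40 - 8*y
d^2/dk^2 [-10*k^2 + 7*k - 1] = -20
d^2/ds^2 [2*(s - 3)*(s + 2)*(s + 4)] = 12*s + 12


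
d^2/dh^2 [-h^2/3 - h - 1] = -2/3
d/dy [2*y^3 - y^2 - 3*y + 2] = 6*y^2 - 2*y - 3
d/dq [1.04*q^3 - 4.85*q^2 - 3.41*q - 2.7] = 3.12*q^2 - 9.7*q - 3.41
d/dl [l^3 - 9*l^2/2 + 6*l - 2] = 3*l^2 - 9*l + 6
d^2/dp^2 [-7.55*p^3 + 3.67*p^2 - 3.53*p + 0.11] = 7.34 - 45.3*p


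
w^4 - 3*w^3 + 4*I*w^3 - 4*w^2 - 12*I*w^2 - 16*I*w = w*(w - 4)*(w + 1)*(w + 4*I)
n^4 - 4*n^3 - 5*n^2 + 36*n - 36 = (n - 3)*(n - 2)^2*(n + 3)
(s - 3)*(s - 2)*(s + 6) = s^3 + s^2 - 24*s + 36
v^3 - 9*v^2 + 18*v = v*(v - 6)*(v - 3)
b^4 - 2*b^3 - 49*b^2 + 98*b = b*(b - 7)*(b - 2)*(b + 7)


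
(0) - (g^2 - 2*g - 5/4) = -g^2 + 2*g + 5/4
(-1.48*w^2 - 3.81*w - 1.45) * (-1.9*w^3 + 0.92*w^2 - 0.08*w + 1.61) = 2.812*w^5 + 5.8774*w^4 - 0.631800000000001*w^3 - 3.412*w^2 - 6.0181*w - 2.3345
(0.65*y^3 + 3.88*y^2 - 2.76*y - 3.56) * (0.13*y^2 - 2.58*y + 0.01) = 0.0845*y^5 - 1.1726*y^4 - 10.3627*y^3 + 6.6968*y^2 + 9.1572*y - 0.0356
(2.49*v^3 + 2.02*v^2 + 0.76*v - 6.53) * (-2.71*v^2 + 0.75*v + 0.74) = -6.7479*v^5 - 3.6067*v^4 + 1.298*v^3 + 19.7611*v^2 - 4.3351*v - 4.8322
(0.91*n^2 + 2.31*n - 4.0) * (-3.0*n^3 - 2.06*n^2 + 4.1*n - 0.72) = -2.73*n^5 - 8.8046*n^4 + 10.9724*n^3 + 17.0558*n^2 - 18.0632*n + 2.88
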